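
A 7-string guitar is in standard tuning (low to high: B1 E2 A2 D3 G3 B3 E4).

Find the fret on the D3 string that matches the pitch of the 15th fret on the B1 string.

B1 at fret 15 is B1 + 15 semitones = D3.
The open D3 string is 15 semitones above the open B1, so the same pitch on the D3 string lies at fret 15 − 15 = 0.

0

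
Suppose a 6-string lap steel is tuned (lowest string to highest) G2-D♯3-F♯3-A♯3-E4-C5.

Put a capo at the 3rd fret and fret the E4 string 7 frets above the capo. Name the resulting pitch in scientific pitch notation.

The capo raises the open E4 by 3 semitones to G4; fretting 7 more gives E4 + 3 + 7 = E4 + 10 semitones = D5.

D5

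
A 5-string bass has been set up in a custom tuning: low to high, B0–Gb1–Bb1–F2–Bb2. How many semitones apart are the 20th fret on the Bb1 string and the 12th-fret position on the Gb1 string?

12 semitones

Bb1 at fret 20 → Gb3 (MIDI 54); Gb1 at fret 12 → Gb2 (MIDI 42).
54 − 42 = 12, so the two pitches are 12 semitones apart, with Gb3 the higher.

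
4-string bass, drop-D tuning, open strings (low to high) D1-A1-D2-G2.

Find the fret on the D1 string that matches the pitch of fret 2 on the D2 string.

D2 at fret 2 is D2 + 2 semitones = E2.
The open D1 string is 12 semitones below the open D2, so the same pitch on the D1 string lies at fret 2 + 12 = 14.

14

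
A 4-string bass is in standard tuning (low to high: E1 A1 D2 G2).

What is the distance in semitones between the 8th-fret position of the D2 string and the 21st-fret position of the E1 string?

D2 at fret 8 → A♯2 (MIDI 46); E1 at fret 21 → C♯3 (MIDI 49).
46 − 49 = -3, so the two pitches are 3 semitones apart, with C♯3 the higher.

3 semitones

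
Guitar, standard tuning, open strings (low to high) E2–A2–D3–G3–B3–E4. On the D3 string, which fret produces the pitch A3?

7

A3 is 7 semitones above the open D3 (D–D#–E–F–F#–G–G#–A), so it sits at fret 7.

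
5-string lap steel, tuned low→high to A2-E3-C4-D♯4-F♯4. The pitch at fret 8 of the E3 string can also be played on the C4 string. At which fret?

Fret 8 on E3 is MIDI 52 + 8 = 60 (C4). On the C4 string (open MIDI 60), that pitch is 60 − 60 = fret 0.

0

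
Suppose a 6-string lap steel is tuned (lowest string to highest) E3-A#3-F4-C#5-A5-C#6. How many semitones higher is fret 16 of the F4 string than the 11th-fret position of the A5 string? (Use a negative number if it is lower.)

F4 at fret 16 → A5 (MIDI 81); A5 at fret 11 → G#6 (MIDI 92).
81 − 92 = -11, so the two pitches are 11 semitones apart.

-11 semitones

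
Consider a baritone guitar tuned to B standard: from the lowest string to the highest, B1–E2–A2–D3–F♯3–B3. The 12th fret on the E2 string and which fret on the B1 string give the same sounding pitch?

E2 at fret 12 is E2 + 12 semitones = E3.
The open B1 string is 5 semitones below the open E2, so the same pitch on the B1 string lies at fret 12 + 5 = 17.

17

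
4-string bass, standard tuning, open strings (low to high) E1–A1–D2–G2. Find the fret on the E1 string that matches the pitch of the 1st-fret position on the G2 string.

Fret 1 on G2 is MIDI 43 + 1 = 44 (G#2). On the E1 string (open MIDI 28), that pitch is 44 − 28 = fret 16.

16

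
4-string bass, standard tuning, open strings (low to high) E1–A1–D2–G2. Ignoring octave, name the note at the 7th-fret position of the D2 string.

The open D2 string plus 7 semitones: D–D#–E–F–F#–G–G#–A.

A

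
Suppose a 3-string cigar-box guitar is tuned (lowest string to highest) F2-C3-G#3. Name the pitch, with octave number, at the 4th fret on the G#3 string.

G#3 is MIDI 56. Adding 4 gives 60, which is C4.

C4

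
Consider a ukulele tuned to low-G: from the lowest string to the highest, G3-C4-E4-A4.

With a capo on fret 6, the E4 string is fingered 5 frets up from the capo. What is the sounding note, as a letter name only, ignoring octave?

The capo raises the open E4 by 6 semitones to A#4; fretting 5 more gives E4 + 6 + 5 = E4 + 11 semitones, landing on D#.

D#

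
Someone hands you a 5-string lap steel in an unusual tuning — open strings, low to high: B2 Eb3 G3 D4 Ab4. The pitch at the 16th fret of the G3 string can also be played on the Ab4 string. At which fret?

Fret 16 on G3 is MIDI 55 + 16 = 71 (B4). On the Ab4 string (open MIDI 68), that pitch is 71 − 68 = fret 3.

3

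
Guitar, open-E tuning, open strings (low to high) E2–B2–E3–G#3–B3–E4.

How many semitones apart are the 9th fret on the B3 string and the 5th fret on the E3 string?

11 semitones

B3 at fret 9 → G#4 (MIDI 68); E3 at fret 5 → A3 (MIDI 57).
68 − 57 = 11, so the two pitches are 11 semitones apart, with G#4 the higher.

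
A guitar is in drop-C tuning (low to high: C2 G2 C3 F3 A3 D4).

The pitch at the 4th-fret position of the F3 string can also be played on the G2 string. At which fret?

14

Fret 4 on F3 is MIDI 53 + 4 = 57 (A3). On the G2 string (open MIDI 43), that pitch is 57 − 43 = fret 14.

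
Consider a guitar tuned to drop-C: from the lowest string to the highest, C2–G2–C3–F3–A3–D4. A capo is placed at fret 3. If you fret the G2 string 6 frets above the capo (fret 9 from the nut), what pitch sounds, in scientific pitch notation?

E3

The capo raises the open G2 by 3 semitones to A♯2; fretting 6 more gives G2 + 3 + 6 = G2 + 9 semitones = E3.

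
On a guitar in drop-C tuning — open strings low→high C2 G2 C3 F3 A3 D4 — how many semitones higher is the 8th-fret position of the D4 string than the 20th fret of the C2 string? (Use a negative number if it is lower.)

14 semitones

D4 at fret 8 → A♯4 (MIDI 70); C2 at fret 20 → G♯3 (MIDI 56).
70 − 56 = 14, so the two pitches are 14 semitones apart.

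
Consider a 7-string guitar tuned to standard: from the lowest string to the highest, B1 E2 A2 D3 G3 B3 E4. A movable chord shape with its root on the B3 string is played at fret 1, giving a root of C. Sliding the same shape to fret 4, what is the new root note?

Moving from fret 1 to fret 4 shifts the root by 3 semitones.
C up 3 semitones is D♯.

D♯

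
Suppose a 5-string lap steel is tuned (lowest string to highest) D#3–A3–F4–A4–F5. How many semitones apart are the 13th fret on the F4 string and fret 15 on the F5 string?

F4 at fret 13 → F#5 (MIDI 78); F5 at fret 15 → G#6 (MIDI 92).
78 − 92 = -14, so the two pitches are 14 semitones apart, with G#6 the higher.

14 semitones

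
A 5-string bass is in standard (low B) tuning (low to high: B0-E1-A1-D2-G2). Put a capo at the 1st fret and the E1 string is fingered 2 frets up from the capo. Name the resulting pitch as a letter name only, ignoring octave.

The capo raises the open E1 by 1 semitone to F1; fretting 2 more gives E1 + 1 + 2 = E1 + 3 semitones, landing on G.

G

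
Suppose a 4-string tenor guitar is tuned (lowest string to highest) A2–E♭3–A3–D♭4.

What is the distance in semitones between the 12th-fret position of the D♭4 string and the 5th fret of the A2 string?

D♭4 at fret 12 → D♭5 (MIDI 73); A2 at fret 5 → D3 (MIDI 50).
73 − 50 = 23, so the two pitches are 23 semitones apart, with D♭5 the higher.

23 semitones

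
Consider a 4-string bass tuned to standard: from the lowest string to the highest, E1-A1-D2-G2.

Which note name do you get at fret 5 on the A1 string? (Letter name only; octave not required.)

D

The open A1 string plus 5 semitones: A–A#–B–C–C#–D.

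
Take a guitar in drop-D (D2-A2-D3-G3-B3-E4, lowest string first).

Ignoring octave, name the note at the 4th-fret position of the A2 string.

C♯

A2 is MIDI 45. Adding 4 gives 49; 49 mod 12 = 1, i.e. C♯.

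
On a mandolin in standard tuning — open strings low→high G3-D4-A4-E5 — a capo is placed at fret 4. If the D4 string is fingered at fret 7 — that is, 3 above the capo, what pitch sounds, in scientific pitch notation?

The capo raises the open D4 by 4 semitones to F#4; fretting 3 more gives D4 + 4 + 3 = D4 + 7 semitones = A4.

A4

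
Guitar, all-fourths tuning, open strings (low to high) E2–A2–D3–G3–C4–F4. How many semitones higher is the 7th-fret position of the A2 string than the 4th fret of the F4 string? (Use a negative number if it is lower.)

A2 at fret 7 → E3 (MIDI 52); F4 at fret 4 → A4 (MIDI 69).
52 − 69 = -17, so the two pitches are 17 semitones apart.

-17 semitones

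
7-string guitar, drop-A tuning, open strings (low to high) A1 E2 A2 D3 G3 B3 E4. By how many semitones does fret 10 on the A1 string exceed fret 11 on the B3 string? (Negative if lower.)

-27 semitones

A1 at fret 10 → G2 (MIDI 43); B3 at fret 11 → A#4 (MIDI 70).
43 − 70 = -27, so the two pitches are 27 semitones apart.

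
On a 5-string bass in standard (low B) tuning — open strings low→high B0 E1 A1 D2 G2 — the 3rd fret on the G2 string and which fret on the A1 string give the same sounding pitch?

Fret 3 on G2 is MIDI 43 + 3 = 46 (A#2). On the A1 string (open MIDI 33), that pitch is 46 − 33 = fret 13.

13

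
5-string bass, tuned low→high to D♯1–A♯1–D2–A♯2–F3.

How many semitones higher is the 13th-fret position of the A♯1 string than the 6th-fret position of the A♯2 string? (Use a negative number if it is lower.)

-5 semitones

A♯1 at fret 13 → B2 (MIDI 47); A♯2 at fret 6 → E3 (MIDI 52).
47 − 52 = -5, so the two pitches are 5 semitones apart.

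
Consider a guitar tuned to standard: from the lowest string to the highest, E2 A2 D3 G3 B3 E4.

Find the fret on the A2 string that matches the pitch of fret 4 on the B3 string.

Fret 4 on B3 is MIDI 59 + 4 = 63 (D♯4). On the A2 string (open MIDI 45), that pitch is 63 − 45 = fret 18.

18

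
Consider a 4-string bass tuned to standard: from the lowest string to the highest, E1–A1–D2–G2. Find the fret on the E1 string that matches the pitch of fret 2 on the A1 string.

7

A1 at fret 2 is A1 + 2 semitones = B1.
The open E1 string is 5 semitones below the open A1, so the same pitch on the E1 string lies at fret 2 + 5 = 7.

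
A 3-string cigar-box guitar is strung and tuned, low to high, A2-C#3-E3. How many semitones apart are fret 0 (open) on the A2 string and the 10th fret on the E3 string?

17 semitones

A2 at fret 0 → A2 (MIDI 45); E3 at fret 10 → D4 (MIDI 62).
45 − 62 = -17, so the two pitches are 17 semitones apart, with D4 the higher.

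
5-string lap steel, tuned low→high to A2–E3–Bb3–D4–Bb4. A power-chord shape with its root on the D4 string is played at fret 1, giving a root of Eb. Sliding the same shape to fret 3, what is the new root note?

Moving from fret 1 to fret 3 shifts the root by 2 semitones.
Eb up 2 semitones is F.

F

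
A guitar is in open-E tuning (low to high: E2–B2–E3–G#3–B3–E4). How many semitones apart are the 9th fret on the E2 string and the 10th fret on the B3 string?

E2 at fret 9 → C#3 (MIDI 49); B3 at fret 10 → A4 (MIDI 69).
49 − 69 = -20, so the two pitches are 20 semitones apart, with A4 the higher.

20 semitones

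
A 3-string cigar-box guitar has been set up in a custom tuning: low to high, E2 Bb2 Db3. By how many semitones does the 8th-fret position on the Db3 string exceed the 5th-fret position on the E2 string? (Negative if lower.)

Db3 at fret 8 → A3 (MIDI 57); E2 at fret 5 → A2 (MIDI 45).
57 − 45 = 12, so the two pitches are 12 semitones apart.

12 semitones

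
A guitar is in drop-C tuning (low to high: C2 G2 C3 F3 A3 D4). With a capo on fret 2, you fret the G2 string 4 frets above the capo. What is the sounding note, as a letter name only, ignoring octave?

C#

The capo raises the open G2 by 2 semitones to A2; fretting 4 more gives G2 + 2 + 4 = G2 + 6 semitones, landing on C#.
(Also written Db.)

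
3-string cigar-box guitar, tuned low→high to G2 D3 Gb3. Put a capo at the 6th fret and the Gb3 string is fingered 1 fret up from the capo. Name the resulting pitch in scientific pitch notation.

The capo raises the open Gb3 by 6 semitones to C4; fretting 1 more gives Gb3 + 6 + 1 = Gb3 + 7 semitones = Db4.

Db4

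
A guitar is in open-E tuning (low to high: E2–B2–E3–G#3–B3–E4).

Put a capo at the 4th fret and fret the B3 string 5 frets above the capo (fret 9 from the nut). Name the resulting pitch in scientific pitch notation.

The capo raises the open B3 by 4 semitones to D#4; fretting 5 more gives B3 + 4 + 5 = B3 + 9 semitones = G#4.
(Also written Ab.)

G#4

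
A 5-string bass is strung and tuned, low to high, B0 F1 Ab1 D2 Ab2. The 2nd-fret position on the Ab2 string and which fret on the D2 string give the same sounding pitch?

8

Ab2 at fret 2 is Ab2 + 2 semitones = Bb2.
The open D2 string is 6 semitones below the open Ab2, so the same pitch on the D2 string lies at fret 2 + 6 = 8.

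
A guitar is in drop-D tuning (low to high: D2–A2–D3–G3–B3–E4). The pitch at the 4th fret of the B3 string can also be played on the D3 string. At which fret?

B3 at fret 4 is B3 + 4 semitones = D#4.
The open D3 string is 9 semitones below the open B3, so the same pitch on the D3 string lies at fret 4 + 9 = 13.

13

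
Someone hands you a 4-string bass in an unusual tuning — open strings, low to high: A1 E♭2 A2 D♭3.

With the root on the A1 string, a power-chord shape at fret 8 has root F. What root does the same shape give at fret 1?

Moving from fret 8 to fret 1 shifts the root by -7 semitones.
F down 7 semitones is B♭.

B♭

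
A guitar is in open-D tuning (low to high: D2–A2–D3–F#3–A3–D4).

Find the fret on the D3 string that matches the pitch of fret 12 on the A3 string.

Fret 12 on A3 is MIDI 57 + 12 = 69 (A4). On the D3 string (open MIDI 50), that pitch is 69 − 50 = fret 19.

19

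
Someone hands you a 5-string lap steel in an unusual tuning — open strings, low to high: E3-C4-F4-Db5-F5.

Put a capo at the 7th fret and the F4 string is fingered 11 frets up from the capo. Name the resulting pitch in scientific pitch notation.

The capo raises the open F4 by 7 semitones to C5; fretting 11 more gives F4 + 7 + 11 = F4 + 18 semitones = B5.

B5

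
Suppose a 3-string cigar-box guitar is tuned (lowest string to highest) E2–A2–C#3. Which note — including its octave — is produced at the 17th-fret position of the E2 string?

A3

E2 is MIDI 40. Adding 17 gives 57, which is A3.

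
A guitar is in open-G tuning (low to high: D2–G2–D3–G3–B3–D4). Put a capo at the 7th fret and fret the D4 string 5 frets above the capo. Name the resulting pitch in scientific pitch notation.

The capo raises the open D4 by 7 semitones to A4; fretting 5 more gives D4 + 7 + 5 = D4 + 12 semitones = D5.

D5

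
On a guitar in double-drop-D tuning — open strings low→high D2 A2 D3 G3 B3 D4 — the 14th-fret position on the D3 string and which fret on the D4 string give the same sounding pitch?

Fret 14 on D3 is MIDI 50 + 14 = 64 (E4). On the D4 string (open MIDI 62), that pitch is 64 − 62 = fret 2.

2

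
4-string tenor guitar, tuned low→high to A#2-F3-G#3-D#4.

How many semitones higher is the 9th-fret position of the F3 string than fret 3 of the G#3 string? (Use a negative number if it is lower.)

F3 at fret 9 → D4 (MIDI 62); G#3 at fret 3 → B3 (MIDI 59).
62 − 59 = 3, so the two pitches are 3 semitones apart.

3 semitones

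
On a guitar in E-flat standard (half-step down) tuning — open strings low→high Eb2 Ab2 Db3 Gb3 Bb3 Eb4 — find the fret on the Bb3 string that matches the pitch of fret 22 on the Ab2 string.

8

Fret 22 on Ab2 is MIDI 44 + 22 = 66 (Gb4). On the Bb3 string (open MIDI 58), that pitch is 66 − 58 = fret 8.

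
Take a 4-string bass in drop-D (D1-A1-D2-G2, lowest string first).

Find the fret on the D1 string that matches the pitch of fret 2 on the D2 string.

14

Fret 2 on D2 is MIDI 38 + 2 = 40 (E2). On the D1 string (open MIDI 26), that pitch is 40 − 26 = fret 14.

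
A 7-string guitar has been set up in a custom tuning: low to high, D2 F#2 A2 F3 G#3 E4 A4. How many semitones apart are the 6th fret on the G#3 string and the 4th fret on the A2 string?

G#3 at fret 6 → D4 (MIDI 62); A2 at fret 4 → C#3 (MIDI 49).
62 − 49 = 13, so the two pitches are 13 semitones apart, with D4 the higher.

13 semitones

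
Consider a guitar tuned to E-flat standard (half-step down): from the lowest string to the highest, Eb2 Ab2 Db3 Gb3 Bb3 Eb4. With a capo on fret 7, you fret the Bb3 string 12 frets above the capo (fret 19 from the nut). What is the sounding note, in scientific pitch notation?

F5

The capo raises the open Bb3 by 7 semitones to F4; fretting 12 more gives Bb3 + 7 + 12 = Bb3 + 19 semitones = F5.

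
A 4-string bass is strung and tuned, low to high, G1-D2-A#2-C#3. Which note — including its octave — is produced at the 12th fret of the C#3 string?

Each fret is one semitone, so C#3 + 12 = C#4.
(Equivalently spelled Db4.)

C#4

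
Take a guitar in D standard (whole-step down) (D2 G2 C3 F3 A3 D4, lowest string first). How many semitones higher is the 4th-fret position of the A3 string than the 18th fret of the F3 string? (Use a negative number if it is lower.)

A3 at fret 4 → C#4 (MIDI 61); F3 at fret 18 → B4 (MIDI 71).
61 − 71 = -10, so the two pitches are 10 semitones apart.

-10 semitones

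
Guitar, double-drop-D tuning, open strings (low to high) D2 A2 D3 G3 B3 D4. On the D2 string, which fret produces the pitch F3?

F3 is 15 semitones above the open D2 (D–D#–E–F–…–D#–E–F), so it sits at fret 15.

15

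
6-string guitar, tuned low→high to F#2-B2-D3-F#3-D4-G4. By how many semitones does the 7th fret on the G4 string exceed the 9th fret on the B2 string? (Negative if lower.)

18 semitones

G4 at fret 7 → D5 (MIDI 74); B2 at fret 9 → G#3 (MIDI 56).
74 − 56 = 18, so the two pitches are 18 semitones apart.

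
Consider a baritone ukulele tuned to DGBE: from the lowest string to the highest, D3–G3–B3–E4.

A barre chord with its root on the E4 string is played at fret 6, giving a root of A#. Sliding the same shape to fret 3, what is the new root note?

G

Moving from fret 6 to fret 3 shifts the root by -3 semitones.
A# down 3 semitones is G.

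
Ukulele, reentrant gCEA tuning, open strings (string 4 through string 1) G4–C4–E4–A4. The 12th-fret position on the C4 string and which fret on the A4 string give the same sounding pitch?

C4 at fret 12 is C4 + 12 semitones = C5.
The open A4 string is 9 semitones above the open C4, so the same pitch on the A4 string lies at fret 12 − 9 = 3.

3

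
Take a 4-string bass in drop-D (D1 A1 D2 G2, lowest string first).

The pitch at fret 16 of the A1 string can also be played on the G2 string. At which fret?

Fret 16 on A1 is MIDI 33 + 16 = 49 (C#3). On the G2 string (open MIDI 43), that pitch is 49 − 43 = fret 6.

6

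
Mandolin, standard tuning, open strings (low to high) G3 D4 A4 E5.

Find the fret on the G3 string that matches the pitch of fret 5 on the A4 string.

Fret 5 on A4 is MIDI 69 + 5 = 74 (D5). On the G3 string (open MIDI 55), that pitch is 74 − 55 = fret 19.

19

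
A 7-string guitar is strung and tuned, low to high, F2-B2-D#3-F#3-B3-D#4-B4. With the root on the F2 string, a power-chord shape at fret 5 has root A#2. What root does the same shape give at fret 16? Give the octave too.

Moving from fret 5 to fret 16 shifts the root by 11 semitones.
A#2 up 11 semitones is A3.

A3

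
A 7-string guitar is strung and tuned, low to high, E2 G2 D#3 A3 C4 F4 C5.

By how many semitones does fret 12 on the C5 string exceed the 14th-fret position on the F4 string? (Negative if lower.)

C5 at fret 12 → C6 (MIDI 84); F4 at fret 14 → G5 (MIDI 79).
84 − 79 = 5, so the two pitches are 5 semitones apart.

5 semitones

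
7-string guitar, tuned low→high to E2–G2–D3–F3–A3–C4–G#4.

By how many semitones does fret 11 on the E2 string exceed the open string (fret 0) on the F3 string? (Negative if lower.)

-2 semitones

E2 at fret 11 → D#3 (MIDI 51); F3 at fret 0 → F3 (MIDI 53).
51 − 53 = -2, so the two pitches are 2 semitones apart.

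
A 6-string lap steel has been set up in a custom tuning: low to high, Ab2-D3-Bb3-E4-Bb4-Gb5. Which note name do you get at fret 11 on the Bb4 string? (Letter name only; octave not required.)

The open Bb4 string plus 11 semitones: Bb–B–C–Db–…–G–Ab–A.

A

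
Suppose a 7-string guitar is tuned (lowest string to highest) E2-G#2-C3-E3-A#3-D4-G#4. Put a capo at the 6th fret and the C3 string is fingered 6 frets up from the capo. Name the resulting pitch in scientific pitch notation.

The capo raises the open C3 by 6 semitones to F#3; fretting 6 more gives C3 + 6 + 6 = C3 + 12 semitones = C4.

C4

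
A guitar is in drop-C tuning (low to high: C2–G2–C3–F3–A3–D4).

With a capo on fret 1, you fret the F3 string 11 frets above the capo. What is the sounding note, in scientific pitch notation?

F4

The capo raises the open F3 by 1 semitone to F♯3; fretting 11 more gives F3 + 1 + 11 = F3 + 12 semitones = F4.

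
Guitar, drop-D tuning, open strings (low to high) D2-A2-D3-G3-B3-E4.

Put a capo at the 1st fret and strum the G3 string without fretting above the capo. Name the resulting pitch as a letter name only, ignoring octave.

G#

The capo raises the open G3 by 1 semitone to G#3; fretting 0 more gives G3 + 1 + 0 = G3 + 1 semitone, landing on G#.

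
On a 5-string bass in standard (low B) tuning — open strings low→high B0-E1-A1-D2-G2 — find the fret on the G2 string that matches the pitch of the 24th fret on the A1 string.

A1 at fret 24 is A1 + 24 semitones = A3.
The open G2 string is 10 semitones above the open A1, so the same pitch on the G2 string lies at fret 24 − 10 = 14.

14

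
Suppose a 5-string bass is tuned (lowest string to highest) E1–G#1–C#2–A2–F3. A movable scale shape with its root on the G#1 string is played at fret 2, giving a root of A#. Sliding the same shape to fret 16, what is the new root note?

Moving from fret 2 to fret 16 shifts the root by 14 semitones.
A# up 14 semitones is C.

C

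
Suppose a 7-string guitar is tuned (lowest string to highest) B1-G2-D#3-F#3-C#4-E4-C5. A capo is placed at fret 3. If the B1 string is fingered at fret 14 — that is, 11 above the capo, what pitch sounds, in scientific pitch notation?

The capo raises the open B1 by 3 semitones to D2; fretting 11 more gives B1 + 3 + 11 = B1 + 14 semitones = C#3.

C#3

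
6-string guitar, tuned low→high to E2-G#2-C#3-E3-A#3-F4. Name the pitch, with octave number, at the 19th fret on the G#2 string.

D#4

The open G#2 string plus 19 semitones: G#–A–A#–B–…–C#–D–D#.
The walk passes from B into C 2 times, so the octave number goes from 2 to 4.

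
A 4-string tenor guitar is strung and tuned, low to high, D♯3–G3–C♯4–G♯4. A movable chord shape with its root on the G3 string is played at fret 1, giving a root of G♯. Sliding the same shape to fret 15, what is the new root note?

Moving from fret 1 to fret 15 shifts the root by 14 semitones.
G♯ up 14 semitones is A♯.

A♯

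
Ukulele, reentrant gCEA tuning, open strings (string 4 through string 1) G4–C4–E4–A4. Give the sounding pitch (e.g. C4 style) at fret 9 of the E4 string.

The open E4 string plus 9 semitones: E–F–F#–G–G#–A–A#–B–C–C#.
The walk passes from B into C once, so the octave number goes from 4 to 5.
(Equivalently spelled Db5.)

C#5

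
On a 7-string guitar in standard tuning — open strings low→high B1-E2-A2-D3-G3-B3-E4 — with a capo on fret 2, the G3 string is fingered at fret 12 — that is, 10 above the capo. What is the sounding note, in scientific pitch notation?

The capo raises the open G3 by 2 semitones to A3; fretting 10 more gives G3 + 2 + 10 = G3 + 12 semitones = G4.

G4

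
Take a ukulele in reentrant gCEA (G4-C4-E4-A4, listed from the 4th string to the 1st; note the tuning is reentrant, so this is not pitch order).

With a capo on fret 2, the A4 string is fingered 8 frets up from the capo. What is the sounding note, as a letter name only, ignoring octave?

G

The capo raises the open A4 by 2 semitones to B4; fretting 8 more gives A4 + 2 + 8 = A4 + 10 semitones, landing on G.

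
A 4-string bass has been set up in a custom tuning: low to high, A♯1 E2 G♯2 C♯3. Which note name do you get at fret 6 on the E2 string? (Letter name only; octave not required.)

Each fret is one semitone, so E2 + 6 = A♯.
(Equivalently spelled B♭.)

A♯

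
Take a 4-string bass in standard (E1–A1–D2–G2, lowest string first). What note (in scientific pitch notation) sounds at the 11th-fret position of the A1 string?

A1 is MIDI 33. Adding 11 gives 44, which is G♯2.

G♯2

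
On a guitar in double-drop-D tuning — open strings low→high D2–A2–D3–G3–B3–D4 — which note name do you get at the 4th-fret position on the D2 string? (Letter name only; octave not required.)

F♯

Each fret is one semitone, so D2 + 4 = F♯.
(Equivalently spelled G♭.)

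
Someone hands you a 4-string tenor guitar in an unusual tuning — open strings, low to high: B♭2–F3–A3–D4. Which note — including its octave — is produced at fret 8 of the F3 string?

Each fret is one semitone, so F3 + 8 = D♭4.
(Equivalently spelled C♯4.)

D♭4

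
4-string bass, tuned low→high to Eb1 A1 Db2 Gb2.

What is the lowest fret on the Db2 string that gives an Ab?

7

From Db2, count semitones up the chromatic scale until reaching Ab: Db–D–Eb–E–F–Gb–G–Ab — 7 steps.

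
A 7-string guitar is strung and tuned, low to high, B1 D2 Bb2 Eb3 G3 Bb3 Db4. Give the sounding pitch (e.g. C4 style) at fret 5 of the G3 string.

C4

Each fret is one semitone, so G3 + 5 = C4.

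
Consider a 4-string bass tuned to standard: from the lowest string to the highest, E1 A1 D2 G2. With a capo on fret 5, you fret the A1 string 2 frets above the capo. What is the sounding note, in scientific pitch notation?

The capo raises the open A1 by 5 semitones to D2; fretting 2 more gives A1 + 5 + 2 = A1 + 7 semitones = E2.

E2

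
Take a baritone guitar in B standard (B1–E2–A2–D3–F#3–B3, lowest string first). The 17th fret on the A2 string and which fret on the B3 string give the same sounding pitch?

3

A2 at fret 17 is A2 + 17 semitones = D4.
The open B3 string is 14 semitones above the open A2, so the same pitch on the B3 string lies at fret 17 − 14 = 3.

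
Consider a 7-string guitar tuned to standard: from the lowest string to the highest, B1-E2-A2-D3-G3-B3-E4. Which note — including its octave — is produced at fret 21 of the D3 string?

D3 is MIDI 50. Adding 21 gives 71, which is B4.

B4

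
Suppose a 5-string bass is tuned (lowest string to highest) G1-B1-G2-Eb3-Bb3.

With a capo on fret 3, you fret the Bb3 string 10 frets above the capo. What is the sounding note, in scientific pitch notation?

B4

The capo raises the open Bb3 by 3 semitones to Db4; fretting 10 more gives Bb3 + 3 + 10 = Bb3 + 13 semitones = B4.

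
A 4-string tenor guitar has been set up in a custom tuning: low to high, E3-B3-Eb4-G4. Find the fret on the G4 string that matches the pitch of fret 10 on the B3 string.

2

Fret 10 on B3 is MIDI 59 + 10 = 69 (A4). On the G4 string (open MIDI 67), that pitch is 69 − 67 = fret 2.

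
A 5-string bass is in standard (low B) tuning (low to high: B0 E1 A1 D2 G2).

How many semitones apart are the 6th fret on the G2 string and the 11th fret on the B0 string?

G2 at fret 6 → C#3 (MIDI 49); B0 at fret 11 → A#1 (MIDI 34).
49 − 34 = 15, so the two pitches are 15 semitones apart, with C#3 the higher.

15 semitones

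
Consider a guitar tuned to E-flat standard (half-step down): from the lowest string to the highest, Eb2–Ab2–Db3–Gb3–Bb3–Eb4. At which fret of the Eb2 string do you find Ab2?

5

Ab2 is 5 semitones above the open Eb2 (Eb–E–F–Gb–G–Ab), so it sits at fret 5.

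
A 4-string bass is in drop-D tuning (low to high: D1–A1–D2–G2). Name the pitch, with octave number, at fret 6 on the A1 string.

D#2

Each fret is one semitone, so A1 + 6 = D#2.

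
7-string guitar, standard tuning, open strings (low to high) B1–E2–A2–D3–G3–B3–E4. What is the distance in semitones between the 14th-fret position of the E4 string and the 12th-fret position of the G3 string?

11 semitones

E4 at fret 14 → F♯5 (MIDI 78); G3 at fret 12 → G4 (MIDI 67).
78 − 67 = 11, so the two pitches are 11 semitones apart, with F♯5 the higher.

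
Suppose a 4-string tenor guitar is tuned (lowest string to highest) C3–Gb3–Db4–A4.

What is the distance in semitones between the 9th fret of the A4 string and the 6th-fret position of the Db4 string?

11 semitones

A4 at fret 9 → Gb5 (MIDI 78); Db4 at fret 6 → G4 (MIDI 67).
78 − 67 = 11, so the two pitches are 11 semitones apart, with Gb5 the higher.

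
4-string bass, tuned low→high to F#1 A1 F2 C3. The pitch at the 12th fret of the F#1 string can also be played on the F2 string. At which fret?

1

F#1 at fret 12 is F#1 + 12 semitones = F#2.
The open F2 string is 11 semitones above the open F#1, so the same pitch on the F2 string lies at fret 12 − 11 = 1.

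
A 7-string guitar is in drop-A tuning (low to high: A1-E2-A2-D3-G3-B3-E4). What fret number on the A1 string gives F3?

F3 is 20 semitones above the open A1 (A–A#–B–C–…–D#–E–F), so it sits at fret 20.

20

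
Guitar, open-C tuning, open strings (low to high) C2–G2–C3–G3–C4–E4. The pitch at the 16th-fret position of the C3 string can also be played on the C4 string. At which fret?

Fret 16 on C3 is MIDI 48 + 16 = 64 (E4). On the C4 string (open MIDI 60), that pitch is 64 − 60 = fret 4.

4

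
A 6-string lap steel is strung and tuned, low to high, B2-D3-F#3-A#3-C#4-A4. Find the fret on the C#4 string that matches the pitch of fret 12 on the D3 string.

Fret 12 on D3 is MIDI 50 + 12 = 62 (D4). On the C#4 string (open MIDI 61), that pitch is 62 − 61 = fret 1.

1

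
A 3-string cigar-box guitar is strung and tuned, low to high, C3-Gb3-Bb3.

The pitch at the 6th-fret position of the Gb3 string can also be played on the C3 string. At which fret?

Gb3 at fret 6 is Gb3 + 6 semitones = C4.
The open C3 string is 6 semitones below the open Gb3, so the same pitch on the C3 string lies at fret 6 + 6 = 12.

12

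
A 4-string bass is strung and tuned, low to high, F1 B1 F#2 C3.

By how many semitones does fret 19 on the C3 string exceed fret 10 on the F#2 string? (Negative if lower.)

15 semitones

C3 at fret 19 → G4 (MIDI 67); F#2 at fret 10 → E3 (MIDI 52).
67 − 52 = 15, so the two pitches are 15 semitones apart.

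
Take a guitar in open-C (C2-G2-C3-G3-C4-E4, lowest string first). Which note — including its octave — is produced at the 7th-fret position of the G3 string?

Each fret is one semitone, so G3 + 7 = D4.

D4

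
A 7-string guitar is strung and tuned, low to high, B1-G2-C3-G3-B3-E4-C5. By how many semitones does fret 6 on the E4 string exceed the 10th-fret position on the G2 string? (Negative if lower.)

17 semitones

E4 at fret 6 → B♭4 (MIDI 70); G2 at fret 10 → F3 (MIDI 53).
70 − 53 = 17, so the two pitches are 17 semitones apart.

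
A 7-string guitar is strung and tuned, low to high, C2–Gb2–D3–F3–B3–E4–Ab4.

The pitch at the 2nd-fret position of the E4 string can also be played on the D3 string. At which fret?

Fret 2 on E4 is MIDI 64 + 2 = 66 (Gb4). On the D3 string (open MIDI 50), that pitch is 66 − 50 = fret 16.

16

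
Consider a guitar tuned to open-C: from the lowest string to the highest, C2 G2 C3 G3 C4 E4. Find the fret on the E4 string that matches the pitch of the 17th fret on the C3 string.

C3 at fret 17 is C3 + 17 semitones = F4.
The open E4 string is 16 semitones above the open C3, so the same pitch on the E4 string lies at fret 17 − 16 = 1.

1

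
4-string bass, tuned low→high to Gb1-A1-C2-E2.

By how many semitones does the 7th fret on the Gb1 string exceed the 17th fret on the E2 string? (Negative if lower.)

-20 semitones

Gb1 at fret 7 → Db2 (MIDI 37); E2 at fret 17 → A3 (MIDI 57).
37 − 57 = -20, so the two pitches are 20 semitones apart.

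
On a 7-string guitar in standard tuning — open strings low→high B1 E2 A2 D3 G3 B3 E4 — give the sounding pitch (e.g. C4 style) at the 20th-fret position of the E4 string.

Each fret is one semitone, so E4 + 20 = C6.

C6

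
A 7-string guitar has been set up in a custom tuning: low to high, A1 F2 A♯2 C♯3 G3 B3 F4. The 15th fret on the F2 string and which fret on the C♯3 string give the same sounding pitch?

7

F2 at fret 15 is F2 + 15 semitones = G♯3.
The open C♯3 string is 8 semitones above the open F2, so the same pitch on the C♯3 string lies at fret 15 − 8 = 7.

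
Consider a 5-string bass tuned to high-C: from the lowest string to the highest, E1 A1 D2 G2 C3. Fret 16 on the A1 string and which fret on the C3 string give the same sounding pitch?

A1 at fret 16 is A1 + 16 semitones = C#3.
The open C3 string is 15 semitones above the open A1, so the same pitch on the C3 string lies at fret 16 − 15 = 1.

1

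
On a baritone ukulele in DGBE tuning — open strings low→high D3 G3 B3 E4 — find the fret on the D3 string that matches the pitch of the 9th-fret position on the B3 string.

18

B3 at fret 9 is B3 + 9 semitones = G#4.
The open D3 string is 9 semitones below the open B3, so the same pitch on the D3 string lies at fret 9 + 9 = 18.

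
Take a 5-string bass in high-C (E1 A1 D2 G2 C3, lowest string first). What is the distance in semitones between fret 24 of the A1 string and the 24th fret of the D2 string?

5 semitones

A1 at fret 24 → A3 (MIDI 57); D2 at fret 24 → D4 (MIDI 62).
57 − 62 = -5, so the two pitches are 5 semitones apart, with D4 the higher.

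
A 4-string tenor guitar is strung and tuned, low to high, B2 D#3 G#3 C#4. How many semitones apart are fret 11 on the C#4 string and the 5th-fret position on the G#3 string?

11 semitones

C#4 at fret 11 → C5 (MIDI 72); G#3 at fret 5 → C#4 (MIDI 61).
72 − 61 = 11, so the two pitches are 11 semitones apart, with C5 the higher.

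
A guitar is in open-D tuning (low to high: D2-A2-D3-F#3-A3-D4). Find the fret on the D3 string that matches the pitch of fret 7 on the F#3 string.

11

Fret 7 on F#3 is MIDI 54 + 7 = 61 (C#4). On the D3 string (open MIDI 50), that pitch is 61 − 50 = fret 11.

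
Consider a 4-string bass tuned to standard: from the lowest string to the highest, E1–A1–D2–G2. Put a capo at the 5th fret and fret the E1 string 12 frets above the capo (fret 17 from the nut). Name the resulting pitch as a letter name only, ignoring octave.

The capo raises the open E1 by 5 semitones to A1; fretting 12 more gives E1 + 5 + 12 = E1 + 17 semitones, landing on A.

A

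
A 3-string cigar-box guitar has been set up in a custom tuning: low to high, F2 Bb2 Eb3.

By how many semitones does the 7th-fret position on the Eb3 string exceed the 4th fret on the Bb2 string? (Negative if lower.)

Eb3 at fret 7 → Bb3 (MIDI 58); Bb2 at fret 4 → D3 (MIDI 50).
58 − 50 = 8, so the two pitches are 8 semitones apart.

8 semitones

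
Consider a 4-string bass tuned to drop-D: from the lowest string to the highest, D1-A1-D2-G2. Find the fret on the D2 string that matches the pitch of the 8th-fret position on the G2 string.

13

G2 at fret 8 is G2 + 8 semitones = D#3.
The open D2 string is 5 semitones below the open G2, so the same pitch on the D2 string lies at fret 8 + 5 = 13.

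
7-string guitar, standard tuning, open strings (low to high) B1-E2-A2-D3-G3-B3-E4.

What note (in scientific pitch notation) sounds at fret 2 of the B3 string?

C♯4

B3 is MIDI 59. Adding 2 gives 61, which is C♯4.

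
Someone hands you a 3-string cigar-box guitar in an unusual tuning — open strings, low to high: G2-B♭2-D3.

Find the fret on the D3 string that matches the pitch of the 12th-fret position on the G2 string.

G2 at fret 12 is G2 + 12 semitones = G3.
The open D3 string is 7 semitones above the open G2, so the same pitch on the D3 string lies at fret 12 − 7 = 5.

5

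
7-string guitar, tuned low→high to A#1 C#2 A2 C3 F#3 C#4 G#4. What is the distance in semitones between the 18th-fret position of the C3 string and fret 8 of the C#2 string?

C3 at fret 18 → F#4 (MIDI 66); C#2 at fret 8 → A2 (MIDI 45).
66 − 45 = 21, so the two pitches are 21 semitones apart, with F#4 the higher.

21 semitones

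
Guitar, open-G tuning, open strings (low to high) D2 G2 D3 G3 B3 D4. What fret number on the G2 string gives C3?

5

C3 is 5 semitones above the open G2 (G–G#–A–A#–B–C), so it sits at fret 5.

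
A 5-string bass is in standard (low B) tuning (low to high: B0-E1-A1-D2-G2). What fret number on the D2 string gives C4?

C4 is 22 semitones above the open D2 (D–D#–E–F–…–A#–B–C), so it sits at fret 22.

22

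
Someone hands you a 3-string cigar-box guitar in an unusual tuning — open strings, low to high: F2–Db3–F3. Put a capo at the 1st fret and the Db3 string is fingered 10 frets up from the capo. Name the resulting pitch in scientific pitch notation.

The capo raises the open Db3 by 1 semitone to D3; fretting 10 more gives Db3 + 1 + 10 = Db3 + 11 semitones = C4.

C4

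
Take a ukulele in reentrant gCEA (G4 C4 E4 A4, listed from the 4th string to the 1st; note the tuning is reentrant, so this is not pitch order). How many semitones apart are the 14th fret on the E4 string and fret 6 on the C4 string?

E4 at fret 14 → F#5 (MIDI 78); C4 at fret 6 → F#4 (MIDI 66).
78 − 66 = 12, so the two pitches are 12 semitones apart, with F#5 the higher.

12 semitones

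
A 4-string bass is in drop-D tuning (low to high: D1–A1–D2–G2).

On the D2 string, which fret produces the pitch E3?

E3 is 14 semitones above the open D2 (D–D#–E–F–…–D–D#–E), so it sits at fret 14.

14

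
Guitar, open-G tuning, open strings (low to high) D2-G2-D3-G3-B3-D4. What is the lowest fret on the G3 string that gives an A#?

From G3, count semitones up the chromatic scale until reaching A#: G–G#–A–A# — 3 steps.

3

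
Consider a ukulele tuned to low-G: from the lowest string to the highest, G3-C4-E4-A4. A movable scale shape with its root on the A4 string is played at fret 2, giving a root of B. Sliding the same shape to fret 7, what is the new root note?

E

Moving from fret 2 to fret 7 shifts the root by 5 semitones.
B up 5 semitones is E.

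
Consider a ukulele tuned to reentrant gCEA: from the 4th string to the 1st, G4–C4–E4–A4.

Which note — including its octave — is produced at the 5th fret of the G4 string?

C5

The open G4 string plus 5 semitones: G–G#–A–A#–B–C.
The walk passes from B into C once, so the octave number goes from 4 to 5.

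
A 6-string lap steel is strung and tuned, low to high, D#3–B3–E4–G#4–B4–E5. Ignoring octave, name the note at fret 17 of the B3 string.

The open B3 string plus 17 semitones: B–C–C#–D–…–D–D#–E.

E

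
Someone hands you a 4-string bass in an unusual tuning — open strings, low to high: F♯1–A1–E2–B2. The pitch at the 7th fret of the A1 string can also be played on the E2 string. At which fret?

A1 at fret 7 is A1 + 7 semitones = E2.
The open E2 string is 7 semitones above the open A1, so the same pitch on the E2 string lies at fret 7 − 7 = 0.

0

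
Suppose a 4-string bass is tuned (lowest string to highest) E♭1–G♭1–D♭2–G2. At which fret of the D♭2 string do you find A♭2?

A♭2 is 7 semitones above the open D♭2 (Db–D–Eb–E–F–Gb–G–Ab), so it sits at fret 7.

7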